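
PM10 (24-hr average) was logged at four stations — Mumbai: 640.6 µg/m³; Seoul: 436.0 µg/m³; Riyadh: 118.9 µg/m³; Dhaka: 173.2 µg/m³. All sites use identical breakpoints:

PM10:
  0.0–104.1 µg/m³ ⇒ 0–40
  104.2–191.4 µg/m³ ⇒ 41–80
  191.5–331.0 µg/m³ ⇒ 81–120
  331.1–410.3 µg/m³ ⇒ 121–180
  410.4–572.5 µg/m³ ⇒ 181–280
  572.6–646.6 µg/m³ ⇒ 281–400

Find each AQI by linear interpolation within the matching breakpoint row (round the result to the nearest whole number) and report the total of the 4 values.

707

Mumbai: row 572.6–646.6 (AQI 281–400). (400−281)·(640.6−572.6)/(646.6−572.6) + 281 = 119·68.0/74.0 + 281 ≈ 390.35 → 390.
Seoul 436.0: bracket 410.4–572.5 → index 181–280; slope 99/162.1, offset 25.6.
AQI = 181 + 99/162.1·25.6 ≈ 196.63 ⇒ 197.
Riyadh 118.9: bracket 104.2–191.4 → index 41–80; slope 39/87.2, offset 14.7.
AQI = 41 + 39/87.2·14.7 ≈ 47.57 ⇒ 48.
Dhaka 173.2: bracket 104.2–191.4 → index 41–80; slope 39/87.2, offset 69.0.
AQI = 41 + 39/87.2·69.0 ≈ 71.86 ⇒ 72.
AQIs: Mumbai=390, Seoul=197, Riyadh=48, Dhaka=72. Sum = 390 + 197 + 48 + 72 = 707.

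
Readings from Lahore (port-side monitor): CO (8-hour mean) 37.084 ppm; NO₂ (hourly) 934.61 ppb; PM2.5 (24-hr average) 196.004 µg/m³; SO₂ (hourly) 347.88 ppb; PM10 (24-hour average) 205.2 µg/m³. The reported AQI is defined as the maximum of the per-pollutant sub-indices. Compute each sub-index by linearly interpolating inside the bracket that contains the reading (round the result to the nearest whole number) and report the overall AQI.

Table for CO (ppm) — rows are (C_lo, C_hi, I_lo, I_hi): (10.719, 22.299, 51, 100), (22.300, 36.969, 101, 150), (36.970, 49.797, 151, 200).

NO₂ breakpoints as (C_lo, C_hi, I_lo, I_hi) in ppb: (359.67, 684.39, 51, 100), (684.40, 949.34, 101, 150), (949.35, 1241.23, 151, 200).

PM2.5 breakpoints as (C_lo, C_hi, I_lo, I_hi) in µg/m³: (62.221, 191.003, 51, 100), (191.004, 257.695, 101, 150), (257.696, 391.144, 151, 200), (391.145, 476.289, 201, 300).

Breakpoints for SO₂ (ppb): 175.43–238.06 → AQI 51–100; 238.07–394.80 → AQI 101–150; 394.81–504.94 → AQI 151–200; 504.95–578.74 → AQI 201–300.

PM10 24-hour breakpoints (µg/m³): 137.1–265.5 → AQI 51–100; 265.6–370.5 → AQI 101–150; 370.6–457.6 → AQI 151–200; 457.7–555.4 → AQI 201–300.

CO: 37.084 lies in 36.970–49.797, so I_lo=151, I_hi=200, C_lo=36.970, C_hi=49.797.
(200−151)/(49.797−36.970) × (37.084−36.970) + 151 = 49/12.827 × 0.114 + 151 ≈ 151.44 → 151.
NO₂: 934.61 lies in 684.40–949.34, so I_lo=101, I_hi=150, C_lo=684.40, C_hi=949.34.
(150−101)/(949.34−684.40) × (934.61−684.40) + 101 = 49/264.94 × 250.21 + 101 ≈ 147.28 → 147.
PM2.5: 196.004 lies in 191.004–257.695, so I_lo=101, I_hi=150, C_lo=191.004, C_hi=257.695.
(150−101)/(257.695−191.004) × (196.004−191.004) + 101 = 49/66.691 × 5.000 + 101 ≈ 104.67 → 105.
SO₂: row 238.07–394.80 (AQI 101–150). (150−101)·(347.88−238.07)/(394.80−238.07) + 101 = 49·109.81/156.73 + 101 ≈ 135.33 → 135.
PM10: 205.2 lies in 137.1–265.5, so I_lo=51, I_hi=100, C_lo=137.1, C_hi=265.5.
(100−51)/(265.5−137.1) × (205.2−137.1) + 51 = 49/128.4 × 68.1 + 51 ≈ 76.99 → 77.
Sub-indices: CO→151, NO₂→147, PM2.5→105, SO₂→135, PM10→77. Overall AQI = max = 151; dominant pollutant is CO.
AQI 151: Unhealthy.

151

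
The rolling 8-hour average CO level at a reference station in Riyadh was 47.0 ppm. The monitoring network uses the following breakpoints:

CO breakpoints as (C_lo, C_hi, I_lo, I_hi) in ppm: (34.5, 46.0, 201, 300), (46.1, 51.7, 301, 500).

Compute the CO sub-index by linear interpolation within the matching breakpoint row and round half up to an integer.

333

CO: row 46.1–51.7 (AQI 301–500). (500−301)·(47.0−46.1)/(51.7−46.1) + 301 = 199·0.9/5.6 + 301 ≈ 332.98 → 333.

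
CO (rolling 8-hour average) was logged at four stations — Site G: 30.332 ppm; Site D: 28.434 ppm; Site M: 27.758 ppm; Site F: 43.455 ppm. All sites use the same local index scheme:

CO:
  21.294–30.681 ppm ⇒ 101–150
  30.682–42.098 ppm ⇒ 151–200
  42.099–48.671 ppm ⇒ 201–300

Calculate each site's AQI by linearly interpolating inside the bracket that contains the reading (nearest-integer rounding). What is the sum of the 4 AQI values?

642

Site G: 30.332 ∈ [21.294, 30.681] ↔ index [101, 150].
101 + (30.332−21.294)·(150−101)/(30.681−21.294) = 101 + 9.038·49/9.387 ≈ 148.18, so AQI = 148.
Site D: 28.434 ∈ [21.294, 30.681] ↔ index [101, 150].
101 + (28.434−21.294)·(150−101)/(30.681−21.294) = 101 + 7.140·49/9.387 ≈ 138.27, so AQI = 138.
Site M 27.758: bracket 21.294–30.681 → index 101–150; slope 49/9.387, offset 6.464.
AQI = 101 + 49/9.387·6.464 ≈ 134.74 ⇒ 135.
Site F: 43.455 lies in 42.099–48.671, so I_lo=201, I_hi=300, C_lo=42.099, C_hi=48.671.
(300−201)/(48.671−42.099) × (43.455−42.099) + 201 = 99/6.572 × 1.356 + 201 ≈ 221.43 → 221.
AQIs: Site G=148, Site D=138, Site M=135, Site F=221. Sum = 148 + 138 + 135 + 221 = 642.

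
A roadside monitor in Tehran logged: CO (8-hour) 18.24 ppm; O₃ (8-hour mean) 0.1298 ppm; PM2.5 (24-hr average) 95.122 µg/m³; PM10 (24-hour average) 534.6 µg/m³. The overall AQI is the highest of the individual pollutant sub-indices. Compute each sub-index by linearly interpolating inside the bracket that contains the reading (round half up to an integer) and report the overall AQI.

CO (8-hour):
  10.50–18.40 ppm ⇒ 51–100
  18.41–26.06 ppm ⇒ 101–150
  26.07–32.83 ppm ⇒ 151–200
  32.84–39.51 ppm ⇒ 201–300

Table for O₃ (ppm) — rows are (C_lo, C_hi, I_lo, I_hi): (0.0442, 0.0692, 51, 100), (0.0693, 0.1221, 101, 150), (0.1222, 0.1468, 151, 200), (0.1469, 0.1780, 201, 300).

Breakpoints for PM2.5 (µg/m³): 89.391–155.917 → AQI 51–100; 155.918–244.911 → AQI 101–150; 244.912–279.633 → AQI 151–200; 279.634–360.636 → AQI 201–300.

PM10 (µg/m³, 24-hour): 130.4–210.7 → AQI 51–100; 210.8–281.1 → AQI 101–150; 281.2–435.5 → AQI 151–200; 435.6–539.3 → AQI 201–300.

296

CO: 18.24 lies in 10.50–18.40, so I_lo=51, I_hi=100, C_lo=10.50, C_hi=18.40.
(100−51)/(18.40−10.50) × (18.24−10.50) + 51 = 49/7.90 × 7.74 + 51 ≈ 99.01 → 99.
O₃: 0.1298 lies in 0.1222–0.1468, so I_lo=151, I_hi=200, C_lo=0.1222, C_hi=0.1468.
(200−151)/(0.1468−0.1222) × (0.1298−0.1222) + 151 = 49/0.0246 × 0.0076 + 151 ≈ 166.14 → 166.
PM2.5 95.122: bracket 89.391–155.917 → index 51–100; slope 49/66.526, offset 5.731.
AQI = 51 + 49/66.526·5.731 ≈ 55.22 ⇒ 55.
PM10: 534.6 ∈ [435.6, 539.3] ↔ index [201, 300].
201 + (534.6−435.6)·(300−201)/(539.3−435.6) = 201 + 99.0·99/103.7 ≈ 295.51, so AQI = 296.
Sub-indices: CO→99, O₃→166, PM2.5→55, PM10→296. Overall AQI = max = 296; dominant pollutant is PM10.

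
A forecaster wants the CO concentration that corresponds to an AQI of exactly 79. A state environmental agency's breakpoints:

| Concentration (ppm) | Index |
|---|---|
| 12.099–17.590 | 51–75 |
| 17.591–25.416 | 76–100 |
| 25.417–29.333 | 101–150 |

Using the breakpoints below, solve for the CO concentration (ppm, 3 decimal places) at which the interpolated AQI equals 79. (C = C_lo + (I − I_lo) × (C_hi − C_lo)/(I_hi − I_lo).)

AQI 79 lies in the 76–100 band, which corresponds to 17.591–25.416 ppm.
C = 17.591 + (79−76)×(25.416−17.591)/(100−76) = 17.591 + 3×7.825/24 ≈ 18.56913 ppm → 18.569 ppm to 3 dp.

18.569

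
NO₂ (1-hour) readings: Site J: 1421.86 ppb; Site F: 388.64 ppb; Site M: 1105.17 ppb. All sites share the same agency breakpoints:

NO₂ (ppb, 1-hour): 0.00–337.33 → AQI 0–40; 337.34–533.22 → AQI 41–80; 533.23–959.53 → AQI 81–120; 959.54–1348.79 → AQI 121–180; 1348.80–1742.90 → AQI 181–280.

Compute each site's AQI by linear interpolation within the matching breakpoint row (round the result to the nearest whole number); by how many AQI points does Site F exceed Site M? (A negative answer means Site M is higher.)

-92

Site J: 1421.86 ∈ [1348.80, 1742.90] ↔ index [181, 280].
181 + (1421.86−1348.80)·(280−181)/(1742.90−1348.80) = 181 + 73.06·99/394.10 ≈ 199.35, so AQI = 199.
Site F 388.64: bracket 337.34–533.22 → index 41–80; slope 39/195.88, offset 51.30.
AQI = 41 + 39/195.88·51.30 ≈ 51.21 ⇒ 51.
Site M: 1105.17 ∈ [959.54, 1348.79] ↔ index [121, 180].
121 + (1105.17−959.54)·(180−121)/(1348.79−959.54) = 121 + 145.63·59/389.25 ≈ 143.07, so AQI = 143.
AQIs: Site J=199, Site F=51, Site M=143. Site F (51) − Site M (143) = -92.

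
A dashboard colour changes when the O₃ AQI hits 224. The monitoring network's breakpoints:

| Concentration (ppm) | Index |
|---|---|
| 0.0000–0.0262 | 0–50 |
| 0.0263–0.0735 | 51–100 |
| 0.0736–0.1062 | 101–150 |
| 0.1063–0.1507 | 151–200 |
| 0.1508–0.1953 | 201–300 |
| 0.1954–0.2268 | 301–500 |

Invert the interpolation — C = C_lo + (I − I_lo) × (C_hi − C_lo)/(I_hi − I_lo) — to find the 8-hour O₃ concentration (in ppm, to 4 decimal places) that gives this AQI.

AQI 224 lies in the 201–300 band, which corresponds to 0.1508–0.1953 ppm.
C = 0.1508 + (224−201)×(0.1953−0.1508)/(300−201) = 0.1508 + 23×0.0445/99 ≈ 0.161138 ppm → 0.1611 ppm to 4 dp.

0.1611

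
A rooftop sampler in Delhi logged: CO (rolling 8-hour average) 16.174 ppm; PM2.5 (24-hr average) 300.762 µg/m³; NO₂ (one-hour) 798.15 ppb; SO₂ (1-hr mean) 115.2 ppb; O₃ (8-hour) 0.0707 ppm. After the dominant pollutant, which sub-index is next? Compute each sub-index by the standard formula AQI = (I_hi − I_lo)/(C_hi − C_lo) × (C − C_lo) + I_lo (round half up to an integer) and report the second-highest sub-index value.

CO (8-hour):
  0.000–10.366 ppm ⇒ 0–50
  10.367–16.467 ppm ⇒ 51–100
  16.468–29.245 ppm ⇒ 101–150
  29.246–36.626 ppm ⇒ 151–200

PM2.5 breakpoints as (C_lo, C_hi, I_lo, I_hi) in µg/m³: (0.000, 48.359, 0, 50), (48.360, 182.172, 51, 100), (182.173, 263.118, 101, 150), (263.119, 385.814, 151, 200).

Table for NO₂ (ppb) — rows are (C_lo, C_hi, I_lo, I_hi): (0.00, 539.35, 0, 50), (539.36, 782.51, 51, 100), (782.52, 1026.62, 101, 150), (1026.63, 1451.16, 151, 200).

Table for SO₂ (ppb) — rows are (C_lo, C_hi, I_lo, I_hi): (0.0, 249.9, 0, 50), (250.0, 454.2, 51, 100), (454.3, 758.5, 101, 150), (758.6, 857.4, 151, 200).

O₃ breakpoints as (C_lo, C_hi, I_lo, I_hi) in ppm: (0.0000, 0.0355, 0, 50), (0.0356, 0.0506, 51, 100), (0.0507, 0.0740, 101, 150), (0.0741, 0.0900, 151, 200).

CO: 16.174 lies in 10.367–16.467, so I_lo=51, I_hi=100, C_lo=10.367, C_hi=16.467.
(100−51)/(16.467−10.367) × (16.174−10.367) + 51 = 49/6.100 × 5.807 + 51 ≈ 97.65 → 98.
PM2.5: 300.762 lies in 263.119–385.814, so I_lo=151, I_hi=200, C_lo=263.119, C_hi=385.814.
(200−151)/(385.814−263.119) × (300.762−263.119) + 151 = 49/122.695 × 37.643 + 151 ≈ 166.03 → 166.
NO₂: 798.15 lies in 782.52–1026.62, so I_lo=101, I_hi=150, C_lo=782.52, C_hi=1026.62.
(150−101)/(1026.62−782.52) × (798.15−782.52) + 101 = 49/244.10 × 15.63 + 101 ≈ 104.14 → 104.
SO₂ 115.2: bracket 0.0–249.9 → index 0–50; slope 50/249.9, offset 115.2.
AQI = 0 + 50/249.9·115.2 ≈ 23.05 ⇒ 23.
O₃: 0.0707 ∈ [0.0507, 0.0740] ↔ index [101, 150].
101 + (0.0707−0.0507)·(150−101)/(0.0740−0.0507) = 101 + 0.0200·49/0.0233 ≈ 143.06, so AQI = 143.
Sub-indices: CO→98, PM2.5→166, NO₂→104, SO₂→23, O₃→143. Ranked high→low: 166, 143, 104, 98, 23. Second-highest sub-index = 143.

143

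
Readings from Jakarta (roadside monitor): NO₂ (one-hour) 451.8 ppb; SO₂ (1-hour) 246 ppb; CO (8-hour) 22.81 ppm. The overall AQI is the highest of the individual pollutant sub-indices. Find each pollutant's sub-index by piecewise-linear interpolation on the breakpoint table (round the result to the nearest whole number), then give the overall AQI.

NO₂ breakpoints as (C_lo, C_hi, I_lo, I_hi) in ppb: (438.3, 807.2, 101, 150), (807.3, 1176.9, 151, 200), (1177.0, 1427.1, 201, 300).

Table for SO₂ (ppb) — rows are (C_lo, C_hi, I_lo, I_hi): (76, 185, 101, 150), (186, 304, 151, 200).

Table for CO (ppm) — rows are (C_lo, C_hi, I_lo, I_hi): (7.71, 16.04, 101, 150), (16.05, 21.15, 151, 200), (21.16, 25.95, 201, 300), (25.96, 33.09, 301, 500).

235

NO₂: 451.8 lies in 438.3–807.2, so I_lo=101, I_hi=150, C_lo=438.3, C_hi=807.2.
(150−101)/(807.2−438.3) × (451.8−438.3) + 101 = 49/368.9 × 13.5 + 101 ≈ 102.79 → 103.
SO₂ 246: bracket 186–304 → index 151–200; slope 49/118, offset 60.
AQI = 151 + 49/118·60 ≈ 175.92 ⇒ 176.
CO 22.81: bracket 21.16–25.95 → index 201–300; slope 99/4.79, offset 1.65.
AQI = 201 + 99/4.79·1.65 ≈ 235.10 ⇒ 235.
Sub-indices: NO₂→103, SO₂→176, CO→235. Overall AQI = max = 235; dominant pollutant is CO.
AQI 235: Very Unhealthy.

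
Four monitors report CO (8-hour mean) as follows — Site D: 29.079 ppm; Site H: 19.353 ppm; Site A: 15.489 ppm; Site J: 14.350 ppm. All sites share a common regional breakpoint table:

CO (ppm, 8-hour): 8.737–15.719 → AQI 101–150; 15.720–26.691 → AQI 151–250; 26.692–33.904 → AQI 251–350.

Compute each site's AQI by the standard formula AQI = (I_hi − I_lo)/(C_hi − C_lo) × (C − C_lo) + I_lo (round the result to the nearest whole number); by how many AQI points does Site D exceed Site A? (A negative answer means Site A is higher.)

136

Site D: row 26.692–33.904 (AQI 251–350). (350−251)·(29.079−26.692)/(33.904−26.692) + 251 = 99·2.387/7.212 + 251 ≈ 283.77 → 284.
Site H: row 15.720–26.691 (AQI 151–250). (250−151)·(19.353−15.720)/(26.691−15.720) + 151 = 99·3.633/10.971 + 151 ≈ 183.78 → 184.
Site A: 15.489 ∈ [8.737, 15.719] ↔ index [101, 150].
101 + (15.489−8.737)·(150−101)/(15.719−8.737) = 101 + 6.752·49/6.982 ≈ 148.39, so AQI = 148.
Site J: 14.350 lies in 8.737–15.719, so I_lo=101, I_hi=150, C_lo=8.737, C_hi=15.719.
(150−101)/(15.719−8.737) × (14.350−8.737) + 101 = 49/6.982 × 5.613 + 101 ≈ 140.39 → 140.
AQIs: Site D=284, Site H=184, Site A=148, Site J=140. Site D (284) − Site A (148) = 136.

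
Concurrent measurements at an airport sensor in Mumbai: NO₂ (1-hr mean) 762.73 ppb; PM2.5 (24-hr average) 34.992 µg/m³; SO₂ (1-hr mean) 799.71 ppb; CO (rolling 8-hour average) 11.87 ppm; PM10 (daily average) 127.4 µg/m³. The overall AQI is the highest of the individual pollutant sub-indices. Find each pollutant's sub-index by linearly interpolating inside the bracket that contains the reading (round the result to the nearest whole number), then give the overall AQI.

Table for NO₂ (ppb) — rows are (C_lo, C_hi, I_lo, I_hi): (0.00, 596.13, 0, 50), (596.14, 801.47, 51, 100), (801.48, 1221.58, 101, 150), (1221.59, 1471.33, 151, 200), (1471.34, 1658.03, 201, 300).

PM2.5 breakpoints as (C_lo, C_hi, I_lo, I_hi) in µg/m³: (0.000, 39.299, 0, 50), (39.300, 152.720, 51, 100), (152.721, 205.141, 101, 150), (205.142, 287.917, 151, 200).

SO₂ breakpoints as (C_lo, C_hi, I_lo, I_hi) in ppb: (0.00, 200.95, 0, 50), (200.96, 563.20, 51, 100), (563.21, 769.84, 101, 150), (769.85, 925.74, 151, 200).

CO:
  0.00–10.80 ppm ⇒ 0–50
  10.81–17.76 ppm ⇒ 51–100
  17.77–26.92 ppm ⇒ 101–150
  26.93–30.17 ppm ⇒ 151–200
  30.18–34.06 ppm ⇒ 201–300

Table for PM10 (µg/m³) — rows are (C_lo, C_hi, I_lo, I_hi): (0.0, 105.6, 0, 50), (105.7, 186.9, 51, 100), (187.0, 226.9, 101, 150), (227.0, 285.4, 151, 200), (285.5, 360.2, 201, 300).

NO₂: row 596.14–801.47 (AQI 51–100). (100−51)·(762.73−596.14)/(801.47−596.14) + 51 = 49·166.59/205.33 + 51 ≈ 90.76 → 91.
PM2.5: 34.992 ∈ [0.000, 39.299] ↔ index [0, 50].
0 + (34.992−0.000)·(50−0)/(39.299−0.000) = 0 + 34.992·50/39.299 ≈ 44.52, so AQI = 45.
SO₂ 799.71: bracket 769.85–925.74 → index 151–200; slope 49/155.89, offset 29.86.
AQI = 151 + 49/155.89·29.86 ≈ 160.39 ⇒ 160.
CO: 11.87 ∈ [10.81, 17.76] ↔ index [51, 100].
51 + (11.87−10.81)·(100−51)/(17.76−10.81) = 51 + 1.06·49/6.95 ≈ 58.47, so AQI = 58.
PM10: row 105.7–186.9 (AQI 51–100). (100−51)·(127.4−105.7)/(186.9−105.7) + 51 = 49·21.7/81.2 + 51 ≈ 64.09 → 64.
Sub-indices: NO₂→91, PM2.5→45, SO₂→160, CO→58, PM10→64. Overall AQI = max = 160; dominant pollutant is SO₂.

160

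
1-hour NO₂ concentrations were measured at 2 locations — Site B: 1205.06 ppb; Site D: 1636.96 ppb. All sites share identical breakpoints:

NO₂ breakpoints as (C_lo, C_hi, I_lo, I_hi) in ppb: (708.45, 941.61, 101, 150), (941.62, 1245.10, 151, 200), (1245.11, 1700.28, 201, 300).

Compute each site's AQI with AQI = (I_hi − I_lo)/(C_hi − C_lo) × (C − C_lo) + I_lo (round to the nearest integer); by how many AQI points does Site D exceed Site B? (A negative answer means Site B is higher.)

Site B: 1205.06 lies in 941.62–1245.10, so I_lo=151, I_hi=200, C_lo=941.62, C_hi=1245.10.
(200−151)/(1245.10−941.62) × (1205.06−941.62) + 151 = 49/303.48 × 263.44 + 151 ≈ 193.54 → 194.
Site D: 1636.96 lies in 1245.11–1700.28, so I_lo=201, I_hi=300, C_lo=1245.11, C_hi=1700.28.
(300−201)/(1700.28−1245.11) × (1636.96−1245.11) + 201 = 99/455.17 × 391.85 + 201 ≈ 286.23 → 286.
AQIs: Site B=194, Site D=286. Site D (286) − Site B (194) = 92.

92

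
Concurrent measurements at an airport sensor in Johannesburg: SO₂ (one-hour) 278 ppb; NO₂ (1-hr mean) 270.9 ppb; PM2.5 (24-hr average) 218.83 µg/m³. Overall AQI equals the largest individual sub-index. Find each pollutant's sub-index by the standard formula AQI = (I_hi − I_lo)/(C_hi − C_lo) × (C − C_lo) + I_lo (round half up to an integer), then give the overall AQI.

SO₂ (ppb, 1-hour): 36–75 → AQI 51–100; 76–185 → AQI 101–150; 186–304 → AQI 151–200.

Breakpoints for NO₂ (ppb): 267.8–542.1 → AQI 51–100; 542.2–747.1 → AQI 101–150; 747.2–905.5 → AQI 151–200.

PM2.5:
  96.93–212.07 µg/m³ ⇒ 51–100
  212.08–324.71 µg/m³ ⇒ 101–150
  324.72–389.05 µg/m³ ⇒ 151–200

189

SO₂: row 186–304 (AQI 151–200). (200−151)·(278−186)/(304−186) + 151 = 49·92/118 + 151 ≈ 189.20 → 189.
NO₂: row 267.8–542.1 (AQI 51–100). (100−51)·(270.9−267.8)/(542.1−267.8) + 51 = 49·3.1/274.3 + 51 ≈ 51.55 → 52.
PM2.5: row 212.08–324.71 (AQI 101–150). (150−101)·(218.83−212.08)/(324.71−212.08) + 101 = 49·6.75/112.63 + 101 ≈ 103.94 → 104.
Sub-indices: SO₂→189, NO₂→52, PM2.5→104. Overall AQI = max = 189; dominant pollutant is SO₂.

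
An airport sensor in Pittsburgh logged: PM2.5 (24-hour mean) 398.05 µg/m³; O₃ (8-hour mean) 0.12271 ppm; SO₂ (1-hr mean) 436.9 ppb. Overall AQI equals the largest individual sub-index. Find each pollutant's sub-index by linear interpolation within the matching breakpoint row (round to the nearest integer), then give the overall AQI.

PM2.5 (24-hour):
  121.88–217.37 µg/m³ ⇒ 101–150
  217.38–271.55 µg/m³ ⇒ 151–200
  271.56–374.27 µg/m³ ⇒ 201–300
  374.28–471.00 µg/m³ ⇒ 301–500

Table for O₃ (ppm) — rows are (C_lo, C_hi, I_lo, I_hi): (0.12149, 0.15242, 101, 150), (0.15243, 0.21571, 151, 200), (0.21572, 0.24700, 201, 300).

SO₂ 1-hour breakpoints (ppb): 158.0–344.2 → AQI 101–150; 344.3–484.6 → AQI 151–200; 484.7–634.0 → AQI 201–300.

350

PM2.5: 398.05 lies in 374.28–471.00, so I_lo=301, I_hi=500, C_lo=374.28, C_hi=471.00.
(500−301)/(471.00−374.28) × (398.05−374.28) + 301 = 199/96.72 × 23.77 + 301 ≈ 349.91 → 350.
O₃: 0.12271 ∈ [0.12149, 0.15242] ↔ index [101, 150].
101 + (0.12271−0.12149)·(150−101)/(0.15242−0.12149) = 101 + 0.00122·49/0.03093 ≈ 102.93, so AQI = 103.
SO₂: 436.9 lies in 344.3–484.6, so I_lo=151, I_hi=200, C_lo=344.3, C_hi=484.6.
(200−151)/(484.6−344.3) × (436.9−344.3) + 151 = 49/140.3 × 92.6 + 151 ≈ 183.34 → 183.
Sub-indices: PM2.5→350, O₃→103, SO₂→183. Overall AQI = max = 350; dominant pollutant is PM2.5.
AQI 350: Hazardous.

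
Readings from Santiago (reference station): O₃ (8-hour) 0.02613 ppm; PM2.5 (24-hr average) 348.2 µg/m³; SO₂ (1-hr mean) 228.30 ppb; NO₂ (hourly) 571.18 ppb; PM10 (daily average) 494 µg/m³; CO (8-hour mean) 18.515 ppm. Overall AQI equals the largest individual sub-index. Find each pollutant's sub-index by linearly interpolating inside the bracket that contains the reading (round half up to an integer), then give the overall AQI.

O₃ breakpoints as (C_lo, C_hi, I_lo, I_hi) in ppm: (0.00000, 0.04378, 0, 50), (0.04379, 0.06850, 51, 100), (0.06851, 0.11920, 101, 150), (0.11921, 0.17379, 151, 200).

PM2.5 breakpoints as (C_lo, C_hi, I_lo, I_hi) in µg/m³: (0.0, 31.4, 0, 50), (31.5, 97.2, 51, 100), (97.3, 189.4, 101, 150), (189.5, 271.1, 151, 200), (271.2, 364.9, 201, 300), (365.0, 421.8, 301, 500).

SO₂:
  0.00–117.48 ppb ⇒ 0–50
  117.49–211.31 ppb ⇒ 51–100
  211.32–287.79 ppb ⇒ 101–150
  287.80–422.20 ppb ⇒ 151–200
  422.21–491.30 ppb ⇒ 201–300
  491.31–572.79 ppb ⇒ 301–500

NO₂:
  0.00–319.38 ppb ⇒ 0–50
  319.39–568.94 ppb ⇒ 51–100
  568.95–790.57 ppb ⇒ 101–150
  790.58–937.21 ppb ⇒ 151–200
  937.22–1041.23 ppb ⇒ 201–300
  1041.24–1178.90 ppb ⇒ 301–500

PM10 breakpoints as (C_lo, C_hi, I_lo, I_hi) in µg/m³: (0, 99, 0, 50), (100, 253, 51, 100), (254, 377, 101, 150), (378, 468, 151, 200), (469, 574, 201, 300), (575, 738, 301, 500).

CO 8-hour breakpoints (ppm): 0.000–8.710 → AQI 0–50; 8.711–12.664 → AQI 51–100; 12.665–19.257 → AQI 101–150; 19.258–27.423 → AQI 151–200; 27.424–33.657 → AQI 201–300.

282

O₃: 0.02613 ∈ [0.00000, 0.04378] ↔ index [0, 50].
0 + (0.02613−0.00000)·(50−0)/(0.04378−0.00000) = 0 + 0.02613·50/0.04378 ≈ 29.84, so AQI = 30.
PM2.5: 348.2 lies in 271.2–364.9, so I_lo=201, I_hi=300, C_lo=271.2, C_hi=364.9.
(300−201)/(364.9−271.2) × (348.2−271.2) + 201 = 99/93.7 × 77.0 + 201 ≈ 282.36 → 282.
SO₂: 228.30 lies in 211.32–287.79, so I_lo=101, I_hi=150, C_lo=211.32, C_hi=287.79.
(150−101)/(287.79−211.32) × (228.30−211.32) + 101 = 49/76.47 × 16.98 + 101 ≈ 111.88 → 112.
NO₂: row 568.95–790.57 (AQI 101–150). (150−101)·(571.18−568.95)/(790.57−568.95) + 101 = 49·2.23/221.62 + 101 ≈ 101.49 → 101.
PM10 494: bracket 469–574 → index 201–300; slope 99/105, offset 25.
AQI = 201 + 99/105·25 ≈ 224.57 ⇒ 225.
CO: 18.515 lies in 12.665–19.257, so I_lo=101, I_hi=150, C_lo=12.665, C_hi=19.257.
(150−101)/(19.257−12.665) × (18.515−12.665) + 101 = 49/6.592 × 5.850 + 101 ≈ 144.48 → 144.
Sub-indices: O₃→30, PM2.5→282, SO₂→112, NO₂→101, PM10→225, CO→144. Overall AQI = max = 282; dominant pollutant is PM2.5.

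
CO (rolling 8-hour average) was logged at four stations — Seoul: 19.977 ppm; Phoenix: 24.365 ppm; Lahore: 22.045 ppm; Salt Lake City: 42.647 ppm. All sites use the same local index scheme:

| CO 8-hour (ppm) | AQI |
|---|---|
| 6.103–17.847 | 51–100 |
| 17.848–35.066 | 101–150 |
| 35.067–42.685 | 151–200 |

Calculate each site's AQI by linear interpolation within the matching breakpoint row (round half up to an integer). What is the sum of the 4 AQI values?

540

Seoul: 19.977 lies in 17.848–35.066, so I_lo=101, I_hi=150, C_lo=17.848, C_hi=35.066.
(150−101)/(35.066−17.848) × (19.977−17.848) + 101 = 49/17.218 × 2.129 + 101 ≈ 107.06 → 107.
Phoenix: 24.365 ∈ [17.848, 35.066] ↔ index [101, 150].
101 + (24.365−17.848)·(150−101)/(35.066−17.848) = 101 + 6.517·49/17.218 ≈ 119.55, so AQI = 120.
Lahore: 22.045 lies in 17.848–35.066, so I_lo=101, I_hi=150, C_lo=17.848, C_hi=35.066.
(150−101)/(35.066−17.848) × (22.045−17.848) + 101 = 49/17.218 × 4.197 + 101 ≈ 112.94 → 113.
Salt Lake City: 42.647 ∈ [35.067, 42.685] ↔ index [151, 200].
151 + (42.647−35.067)·(200−151)/(42.685−35.067) = 151 + 7.580·49/7.618 ≈ 199.76, so AQI = 200.
AQIs: Seoul=107, Phoenix=120, Lahore=113, Salt Lake City=200. Sum = 107 + 120 + 113 + 200 = 540.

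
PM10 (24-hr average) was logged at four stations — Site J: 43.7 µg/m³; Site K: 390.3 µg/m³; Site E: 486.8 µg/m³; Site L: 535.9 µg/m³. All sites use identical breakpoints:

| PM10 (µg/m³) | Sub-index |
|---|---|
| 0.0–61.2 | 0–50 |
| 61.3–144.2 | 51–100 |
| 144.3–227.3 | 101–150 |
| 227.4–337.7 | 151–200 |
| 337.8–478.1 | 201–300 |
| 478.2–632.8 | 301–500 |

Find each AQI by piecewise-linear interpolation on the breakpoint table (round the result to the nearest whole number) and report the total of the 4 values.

Site J: 43.7 ∈ [0.0, 61.2] ↔ index [0, 50].
0 + (43.7−0.0)·(50−0)/(61.2−0.0) = 0 + 43.7·50/61.2 ≈ 35.70, so AQI = 36.
Site K 390.3: bracket 337.8–478.1 → index 201–300; slope 99/140.3, offset 52.5.
AQI = 201 + 99/140.3·52.5 ≈ 238.05 ⇒ 238.
Site E: 486.8 ∈ [478.2, 632.8] ↔ index [301, 500].
301 + (486.8−478.2)·(500−301)/(632.8−478.2) = 301 + 8.6·199/154.6 ≈ 312.07, so AQI = 312.
Site L: 535.9 lies in 478.2–632.8, so I_lo=301, I_hi=500, C_lo=478.2, C_hi=632.8.
(500−301)/(632.8−478.2) × (535.9−478.2) + 301 = 199/154.6 × 57.7 + 301 ≈ 375.27 → 375.
AQIs: Site J=36, Site K=238, Site E=312, Site L=375. Sum = 36 + 238 + 312 + 375 = 961.

961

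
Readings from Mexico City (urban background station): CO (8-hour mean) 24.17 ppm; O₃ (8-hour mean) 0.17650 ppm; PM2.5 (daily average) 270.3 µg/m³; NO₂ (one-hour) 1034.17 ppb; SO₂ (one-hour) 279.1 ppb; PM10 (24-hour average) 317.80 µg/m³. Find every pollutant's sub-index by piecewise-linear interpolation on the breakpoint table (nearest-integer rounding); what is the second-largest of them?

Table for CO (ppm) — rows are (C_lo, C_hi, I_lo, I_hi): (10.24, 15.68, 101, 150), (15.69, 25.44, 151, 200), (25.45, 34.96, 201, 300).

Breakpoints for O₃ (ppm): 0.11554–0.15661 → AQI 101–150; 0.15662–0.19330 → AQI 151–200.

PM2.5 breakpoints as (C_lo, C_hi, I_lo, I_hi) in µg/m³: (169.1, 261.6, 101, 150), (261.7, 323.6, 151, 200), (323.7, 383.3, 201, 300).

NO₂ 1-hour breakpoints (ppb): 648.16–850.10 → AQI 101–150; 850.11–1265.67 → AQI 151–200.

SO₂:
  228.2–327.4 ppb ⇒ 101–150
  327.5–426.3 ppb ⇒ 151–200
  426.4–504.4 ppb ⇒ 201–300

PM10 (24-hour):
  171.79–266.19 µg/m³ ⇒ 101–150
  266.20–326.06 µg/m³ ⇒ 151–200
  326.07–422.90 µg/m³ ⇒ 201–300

193

CO: 24.17 ∈ [15.69, 25.44] ↔ index [151, 200].
151 + (24.17−15.69)·(200−151)/(25.44−15.69) = 151 + 8.48·49/9.75 ≈ 193.62, so AQI = 194.
O₃: row 0.15662–0.19330 (AQI 151–200). (200−151)·(0.17650−0.15662)/(0.19330−0.15662) + 151 = 49·0.01988/0.03668 + 151 ≈ 177.56 → 178.
PM2.5: 270.3 ∈ [261.7, 323.6] ↔ index [151, 200].
151 + (270.3−261.7)·(200−151)/(323.6−261.7) = 151 + 8.6·49/61.9 ≈ 157.81, so AQI = 158.
NO₂ 1034.17: bracket 850.11–1265.67 → index 151–200; slope 49/415.56, offset 184.06.
AQI = 151 + 49/415.56·184.06 ≈ 172.70 ⇒ 173.
SO₂: 279.1 lies in 228.2–327.4, so I_lo=101, I_hi=150, C_lo=228.2, C_hi=327.4.
(150−101)/(327.4−228.2) × (279.1−228.2) + 101 = 49/99.2 × 50.9 + 101 ≈ 126.14 → 126.
PM10: 317.80 lies in 266.20–326.06, so I_lo=151, I_hi=200, C_lo=266.20, C_hi=326.06.
(200−151)/(326.06−266.20) × (317.80−266.20) + 151 = 49/59.86 × 51.60 + 151 ≈ 193.24 → 193.
Sub-indices: CO→194, O₃→178, PM2.5→158, NO₂→173, SO₂→126, PM10→193. Ranked high→low: 194, 193, 178, 173, 158, 126. Second-highest sub-index = 193.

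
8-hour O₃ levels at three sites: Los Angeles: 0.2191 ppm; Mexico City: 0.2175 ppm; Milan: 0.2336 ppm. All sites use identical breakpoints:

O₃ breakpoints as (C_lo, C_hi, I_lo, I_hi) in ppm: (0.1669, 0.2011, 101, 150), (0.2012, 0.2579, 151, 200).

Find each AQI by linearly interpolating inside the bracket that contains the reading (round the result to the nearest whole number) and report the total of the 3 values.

510

Los Angeles: 0.2191 ∈ [0.2012, 0.2579] ↔ index [151, 200].
151 + (0.2191−0.2012)·(200−151)/(0.2579−0.2012) = 151 + 0.0179·49/0.0567 ≈ 166.47, so AQI = 166.
Mexico City: 0.2175 ∈ [0.2012, 0.2579] ↔ index [151, 200].
151 + (0.2175−0.2012)·(200−151)/(0.2579−0.2012) = 151 + 0.0163·49/0.0567 ≈ 165.09, so AQI = 165.
Milan 0.2336: bracket 0.2012–0.2579 → index 151–200; slope 49/0.0567, offset 0.0324.
AQI = 151 + 49/0.0567·0.0324 ≈ 179.00 ⇒ 179.
AQIs: Los Angeles=166, Mexico City=165, Milan=179. Sum = 166 + 165 + 179 = 510.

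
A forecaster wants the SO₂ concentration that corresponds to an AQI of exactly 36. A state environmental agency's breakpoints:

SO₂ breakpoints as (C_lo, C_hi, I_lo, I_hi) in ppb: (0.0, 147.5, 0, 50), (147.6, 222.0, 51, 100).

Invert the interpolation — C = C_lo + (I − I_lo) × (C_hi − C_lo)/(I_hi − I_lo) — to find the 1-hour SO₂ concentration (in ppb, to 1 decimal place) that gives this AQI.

AQI 36 lies in the 0–50 band, which corresponds to 0.0–147.5 ppb.
C = 0.0 + (36−0)×(147.5−0.0)/(50−0) = 0.0 + 36×147.5/50 ≈ 106.200 ppb → 106.2 ppb to 1 dp.

106.2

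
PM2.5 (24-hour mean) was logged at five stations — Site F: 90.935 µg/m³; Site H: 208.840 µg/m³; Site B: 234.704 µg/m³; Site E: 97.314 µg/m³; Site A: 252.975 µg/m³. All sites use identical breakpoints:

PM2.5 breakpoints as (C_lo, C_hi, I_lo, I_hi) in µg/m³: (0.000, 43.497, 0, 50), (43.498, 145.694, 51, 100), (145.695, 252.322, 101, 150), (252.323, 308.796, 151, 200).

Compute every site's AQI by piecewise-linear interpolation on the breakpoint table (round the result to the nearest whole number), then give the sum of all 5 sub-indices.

575

Site F: 90.935 lies in 43.498–145.694, so I_lo=51, I_hi=100, C_lo=43.498, C_hi=145.694.
(100−51)/(145.694−43.498) × (90.935−43.498) + 51 = 49/102.196 × 47.437 + 51 ≈ 73.74 → 74.
Site H: row 145.695–252.322 (AQI 101–150). (150−101)·(208.840−145.695)/(252.322−145.695) + 101 = 49·63.145/106.627 + 101 ≈ 130.02 → 130.
Site B 234.704: bracket 145.695–252.322 → index 101–150; slope 49/106.627, offset 89.009.
AQI = 101 + 49/106.627·89.009 ≈ 141.90 ⇒ 142.
Site E: row 43.498–145.694 (AQI 51–100). (100−51)·(97.314−43.498)/(145.694−43.498) + 51 = 49·53.816/102.196 + 51 ≈ 76.80 → 77.
Site A: row 252.323–308.796 (AQI 151–200). (200−151)·(252.975−252.323)/(308.796−252.323) + 151 = 49·0.652/56.473 + 151 ≈ 151.57 → 152.
AQIs: Site F=74, Site H=130, Site B=142, Site E=77, Site A=152. Sum = 74 + 130 + 142 + 77 + 152 = 575.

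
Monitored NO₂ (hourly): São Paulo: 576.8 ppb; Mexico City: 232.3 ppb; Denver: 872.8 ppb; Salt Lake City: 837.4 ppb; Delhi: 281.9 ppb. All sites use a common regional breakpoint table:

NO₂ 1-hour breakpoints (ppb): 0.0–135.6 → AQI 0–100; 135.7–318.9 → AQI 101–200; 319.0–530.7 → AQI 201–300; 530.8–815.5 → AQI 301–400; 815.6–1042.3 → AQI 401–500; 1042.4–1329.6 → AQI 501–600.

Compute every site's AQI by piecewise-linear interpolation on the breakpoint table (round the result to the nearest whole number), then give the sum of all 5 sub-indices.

1487

São Paulo: 576.8 ∈ [530.8, 815.5] ↔ index [301, 400].
301 + (576.8−530.8)·(400−301)/(815.5−530.8) = 301 + 46.0·99/284.7 ≈ 317.00, so AQI = 317.
Mexico City: 232.3 ∈ [135.7, 318.9] ↔ index [101, 200].
101 + (232.3−135.7)·(200−101)/(318.9−135.7) = 101 + 96.6·99/183.2 ≈ 153.20, so AQI = 153.
Denver: 872.8 ∈ [815.6, 1042.3] ↔ index [401, 500].
401 + (872.8−815.6)·(500−401)/(1042.3−815.6) = 401 + 57.2·99/226.7 ≈ 425.98, so AQI = 426.
Salt Lake City: row 815.6–1042.3 (AQI 401–500). (500−401)·(837.4−815.6)/(1042.3−815.6) + 401 = 99·21.8/226.7 + 401 ≈ 410.52 → 411.
Delhi 281.9: bracket 135.7–318.9 → index 101–200; slope 99/183.2, offset 146.2.
AQI = 101 + 99/183.2·146.2 ≈ 180.01 ⇒ 180.
AQIs: São Paulo=317, Mexico City=153, Denver=426, Salt Lake City=411, Delhi=180. Sum = 317 + 153 + 426 + 411 + 180 = 1487.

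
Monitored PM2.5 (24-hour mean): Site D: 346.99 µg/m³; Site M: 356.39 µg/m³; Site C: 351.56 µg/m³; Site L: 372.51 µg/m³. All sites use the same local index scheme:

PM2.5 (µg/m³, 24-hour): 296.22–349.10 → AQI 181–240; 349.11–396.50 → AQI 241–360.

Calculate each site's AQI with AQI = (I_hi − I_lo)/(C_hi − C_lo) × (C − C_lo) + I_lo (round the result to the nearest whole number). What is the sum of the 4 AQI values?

1044

Site D: 346.99 ∈ [296.22, 349.10] ↔ index [181, 240].
181 + (346.99−296.22)·(240−181)/(349.10−296.22) = 181 + 50.77·59/52.88 ≈ 237.65, so AQI = 238.
Site M: 356.39 lies in 349.11–396.50, so I_lo=241, I_hi=360, C_lo=349.11, C_hi=396.50.
(360−241)/(396.50−349.11) × (356.39−349.11) + 241 = 119/47.39 × 7.28 + 241 ≈ 259.28 → 259.
Site C: 351.56 ∈ [349.11, 396.50] ↔ index [241, 360].
241 + (351.56−349.11)·(360−241)/(396.50−349.11) = 241 + 2.45·119/47.39 ≈ 247.15, so AQI = 247.
Site L 372.51: bracket 349.11–396.50 → index 241–360; slope 119/47.39, offset 23.40.
AQI = 241 + 119/47.39·23.40 ≈ 299.76 ⇒ 300.
AQIs: Site D=238, Site M=259, Site C=247, Site L=300. Sum = 238 + 259 + 247 + 300 = 1044.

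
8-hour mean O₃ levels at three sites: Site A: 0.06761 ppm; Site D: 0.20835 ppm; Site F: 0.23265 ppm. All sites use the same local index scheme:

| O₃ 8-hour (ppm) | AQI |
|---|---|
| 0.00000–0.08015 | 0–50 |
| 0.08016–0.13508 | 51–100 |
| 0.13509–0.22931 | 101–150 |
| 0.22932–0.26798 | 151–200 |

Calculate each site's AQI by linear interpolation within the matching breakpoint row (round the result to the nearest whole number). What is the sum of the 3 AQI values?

Site A: 0.06761 ∈ [0.00000, 0.08015] ↔ index [0, 50].
0 + (0.06761−0.00000)·(50−0)/(0.08015−0.00000) = 0 + 0.06761·50/0.08015 ≈ 42.18, so AQI = 42.
Site D 0.20835: bracket 0.13509–0.22931 → index 101–150; slope 49/0.09422, offset 0.07326.
AQI = 101 + 49/0.09422·0.07326 ≈ 139.10 ⇒ 139.
Site F: 0.23265 ∈ [0.22932, 0.26798] ↔ index [151, 200].
151 + (0.23265−0.22932)·(200−151)/(0.26798−0.22932) = 151 + 0.00333·49/0.03866 ≈ 155.22, so AQI = 155.
AQIs: Site A=42, Site D=139, Site F=155. Sum = 42 + 139 + 155 = 336.

336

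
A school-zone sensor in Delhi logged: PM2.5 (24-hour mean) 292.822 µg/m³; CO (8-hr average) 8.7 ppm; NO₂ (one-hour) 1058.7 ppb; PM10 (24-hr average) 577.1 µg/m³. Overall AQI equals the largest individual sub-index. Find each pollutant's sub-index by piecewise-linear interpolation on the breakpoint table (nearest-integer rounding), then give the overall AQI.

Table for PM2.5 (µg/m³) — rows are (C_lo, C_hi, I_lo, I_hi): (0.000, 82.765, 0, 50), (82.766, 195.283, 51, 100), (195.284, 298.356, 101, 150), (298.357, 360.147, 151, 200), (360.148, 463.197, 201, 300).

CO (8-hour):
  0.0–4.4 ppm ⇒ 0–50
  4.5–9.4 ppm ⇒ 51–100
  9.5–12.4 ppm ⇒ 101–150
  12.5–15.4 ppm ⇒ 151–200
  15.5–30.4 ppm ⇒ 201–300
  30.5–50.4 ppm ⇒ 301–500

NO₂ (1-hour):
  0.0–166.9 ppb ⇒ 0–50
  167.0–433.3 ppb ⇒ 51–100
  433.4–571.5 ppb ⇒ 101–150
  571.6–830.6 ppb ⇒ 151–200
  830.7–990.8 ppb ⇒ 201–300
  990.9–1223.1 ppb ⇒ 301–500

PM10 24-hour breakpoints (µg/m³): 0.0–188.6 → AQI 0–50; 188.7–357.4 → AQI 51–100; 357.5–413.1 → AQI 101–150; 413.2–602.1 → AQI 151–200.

PM2.5: 292.822 lies in 195.284–298.356, so I_lo=101, I_hi=150, C_lo=195.284, C_hi=298.356.
(150−101)/(298.356−195.284) × (292.822−195.284) + 101 = 49/103.072 × 97.538 + 101 ≈ 147.37 → 147.
CO: 8.7 lies in 4.5–9.4, so I_lo=51, I_hi=100, C_lo=4.5, C_hi=9.4.
(100−51)/(9.4−4.5) × (8.7−4.5) + 51 = 49/4.9 × 4.2 + 51 ≈ 93.00 → 93.
NO₂ 1058.7: bracket 990.9–1223.1 → index 301–500; slope 199/232.2, offset 67.8.
AQI = 301 + 199/232.2·67.8 ≈ 359.11 ⇒ 359.
PM10: row 413.2–602.1 (AQI 151–200). (200−151)·(577.1−413.2)/(602.1−413.2) + 151 = 49·163.9/188.9 + 151 ≈ 193.52 → 194.
Sub-indices: PM2.5→147, CO→93, NO₂→359, PM10→194. Overall AQI = max = 359; dominant pollutant is NO₂.

359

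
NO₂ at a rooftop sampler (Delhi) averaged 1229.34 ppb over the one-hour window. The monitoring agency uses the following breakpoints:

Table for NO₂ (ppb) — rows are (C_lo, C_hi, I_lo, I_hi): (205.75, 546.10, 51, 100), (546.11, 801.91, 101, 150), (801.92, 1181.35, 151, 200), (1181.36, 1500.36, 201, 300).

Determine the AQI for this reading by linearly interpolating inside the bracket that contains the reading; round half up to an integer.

NO₂ 1229.34: bracket 1181.36–1500.36 → index 201–300; slope 99/319.00, offset 47.98.
AQI = 201 + 99/319.00·47.98 ≈ 215.89 ⇒ 216.

216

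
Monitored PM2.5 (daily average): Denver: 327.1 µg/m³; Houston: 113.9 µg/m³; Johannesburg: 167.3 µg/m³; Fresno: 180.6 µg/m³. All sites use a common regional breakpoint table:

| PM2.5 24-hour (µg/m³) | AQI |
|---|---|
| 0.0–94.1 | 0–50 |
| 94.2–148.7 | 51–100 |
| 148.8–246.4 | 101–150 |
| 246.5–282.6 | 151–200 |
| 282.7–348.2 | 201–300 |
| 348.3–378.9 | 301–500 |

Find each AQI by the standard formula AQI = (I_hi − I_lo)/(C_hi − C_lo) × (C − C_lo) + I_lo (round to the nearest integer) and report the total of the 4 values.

Denver: 327.1 lies in 282.7–348.2, so I_lo=201, I_hi=300, C_lo=282.7, C_hi=348.2.
(300−201)/(348.2−282.7) × (327.1−282.7) + 201 = 99/65.5 × 44.4 + 201 ≈ 268.11 → 268.
Houston: 113.9 lies in 94.2–148.7, so I_lo=51, I_hi=100, C_lo=94.2, C_hi=148.7.
(100−51)/(148.7−94.2) × (113.9−94.2) + 51 = 49/54.5 × 19.7 + 51 ≈ 68.71 → 69.
Johannesburg: 167.3 ∈ [148.8, 246.4] ↔ index [101, 150].
101 + (167.3−148.8)·(150−101)/(246.4−148.8) = 101 + 18.5·49/97.6 ≈ 110.29, so AQI = 110.
Fresno: 180.6 lies in 148.8–246.4, so I_lo=101, I_hi=150, C_lo=148.8, C_hi=246.4.
(150−101)/(246.4−148.8) × (180.6−148.8) + 101 = 49/97.6 × 31.8 + 101 ≈ 116.97 → 117.
AQIs: Denver=268, Houston=69, Johannesburg=110, Fresno=117. Sum = 268 + 69 + 110 + 117 = 564.

564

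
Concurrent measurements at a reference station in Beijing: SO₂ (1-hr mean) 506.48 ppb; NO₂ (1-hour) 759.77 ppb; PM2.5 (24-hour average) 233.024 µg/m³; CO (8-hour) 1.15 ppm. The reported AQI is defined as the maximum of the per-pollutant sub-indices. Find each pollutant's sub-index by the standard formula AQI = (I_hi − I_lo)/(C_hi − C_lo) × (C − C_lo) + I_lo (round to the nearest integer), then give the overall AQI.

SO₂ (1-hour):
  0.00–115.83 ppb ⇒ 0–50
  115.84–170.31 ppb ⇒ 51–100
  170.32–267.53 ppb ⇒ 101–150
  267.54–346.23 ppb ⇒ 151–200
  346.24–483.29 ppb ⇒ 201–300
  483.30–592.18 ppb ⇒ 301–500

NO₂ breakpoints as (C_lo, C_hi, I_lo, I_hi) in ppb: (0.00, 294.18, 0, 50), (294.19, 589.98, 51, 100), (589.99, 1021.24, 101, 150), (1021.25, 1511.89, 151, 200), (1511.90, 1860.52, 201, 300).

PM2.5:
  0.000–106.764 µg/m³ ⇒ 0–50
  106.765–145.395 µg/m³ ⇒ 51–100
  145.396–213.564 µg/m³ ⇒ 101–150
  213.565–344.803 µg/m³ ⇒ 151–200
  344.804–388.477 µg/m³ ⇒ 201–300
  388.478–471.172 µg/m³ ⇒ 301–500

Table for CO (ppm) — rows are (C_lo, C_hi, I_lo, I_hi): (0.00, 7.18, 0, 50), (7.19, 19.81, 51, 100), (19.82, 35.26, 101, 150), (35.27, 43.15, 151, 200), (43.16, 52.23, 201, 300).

SO₂ 506.48: bracket 483.30–592.18 → index 301–500; slope 199/108.88, offset 23.18.
AQI = 301 + 199/108.88·23.18 ≈ 343.37 ⇒ 343.
NO₂: row 589.99–1021.24 (AQI 101–150). (150−101)·(759.77−589.99)/(1021.24−589.99) + 101 = 49·169.78/431.25 + 101 ≈ 120.29 → 120.
PM2.5: row 213.565–344.803 (AQI 151–200). (200−151)·(233.024−213.565)/(344.803−213.565) + 151 = 49·19.459/131.238 + 151 ≈ 158.27 → 158.
CO: 1.15 lies in 0.00–7.18, so I_lo=0, I_hi=50, C_lo=0.00, C_hi=7.18.
(50−0)/(7.18−0.00) × (1.15−0.00) + 0 = 50/7.18 × 1.15 + 0 ≈ 8.01 → 8.
Sub-indices: SO₂→343, NO₂→120, PM2.5→158, CO→8. Overall AQI = max = 343; dominant pollutant is SO₂.

343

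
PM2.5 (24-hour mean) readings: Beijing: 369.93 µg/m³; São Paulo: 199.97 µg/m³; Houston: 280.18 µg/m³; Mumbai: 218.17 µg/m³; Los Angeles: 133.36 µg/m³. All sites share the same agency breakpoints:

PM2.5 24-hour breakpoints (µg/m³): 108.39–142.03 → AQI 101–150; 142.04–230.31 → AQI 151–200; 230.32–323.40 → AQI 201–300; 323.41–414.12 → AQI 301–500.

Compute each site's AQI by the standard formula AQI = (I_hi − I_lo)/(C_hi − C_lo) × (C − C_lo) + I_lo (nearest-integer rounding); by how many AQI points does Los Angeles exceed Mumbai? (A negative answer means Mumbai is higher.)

-56

Beijing: 369.93 ∈ [323.41, 414.12] ↔ index [301, 500].
301 + (369.93−323.41)·(500−301)/(414.12−323.41) = 301 + 46.52·199/90.71 ≈ 403.06, so AQI = 403.
São Paulo: 199.97 lies in 142.04–230.31, so I_lo=151, I_hi=200, C_lo=142.04, C_hi=230.31.
(200−151)/(230.31−142.04) × (199.97−142.04) + 151 = 49/88.27 × 57.93 + 151 ≈ 183.16 → 183.
Houston 280.18: bracket 230.32–323.40 → index 201–300; slope 99/93.08, offset 49.86.
AQI = 201 + 99/93.08·49.86 ≈ 254.03 ⇒ 254.
Mumbai: 218.17 ∈ [142.04, 230.31] ↔ index [151, 200].
151 + (218.17−142.04)·(200−151)/(230.31−142.04) = 151 + 76.13·49/88.27 ≈ 193.26, so AQI = 193.
Los Angeles: row 108.39–142.03 (AQI 101–150). (150−101)·(133.36−108.39)/(142.03−108.39) + 101 = 49·24.97/33.64 + 101 ≈ 137.37 → 137.
AQIs: Beijing=403, São Paulo=183, Houston=254, Mumbai=193, Los Angeles=137. Los Angeles (137) − Mumbai (193) = -56.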